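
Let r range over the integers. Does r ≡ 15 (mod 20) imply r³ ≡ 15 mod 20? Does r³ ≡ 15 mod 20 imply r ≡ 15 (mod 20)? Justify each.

[⇐] Suppose r³ ≡ 15 (mod 20). The only residue r in {0, …, 19} with r³ ≡ 15 (mod 20) is r = 15, so r ≡ 15 (mod 20).

[⇒] Suppose r ≡ 15 (mod 20). Write r = 20j + 15. Then (20j + 15)³ = 8000j³ + 18000j² + 13500j + 3375 = 20(400j³ + 900j² + 675j + 168) + 15, so r³ ≡ 15 (mod 20).

Both directions hold.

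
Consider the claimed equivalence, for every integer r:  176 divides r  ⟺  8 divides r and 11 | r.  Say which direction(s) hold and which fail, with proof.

(⟹) If 176 ∣ r, write r = 176q. Since 176 = 22·8, r = 8·(22q), so 8 ∣ r; and since 176 = 16·11, r = 11·(16q), so 11 ∣ r.

(⟸) This fails: take r = 88. Both 8 ∣ 88 and 11 ∣ 88, yet 88 is not a multiple of 176 (since 88 = 0·176 + 88), so 176 ∤ 88.

Only the forward implication holds.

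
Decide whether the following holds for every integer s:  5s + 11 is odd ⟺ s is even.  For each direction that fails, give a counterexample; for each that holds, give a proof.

Both directions hold.

(⇒) Suppose 5s + 11 is odd. Since 5 is odd, 5s and s have the same parity, so 5s + 11 ≡ s + 11 (mod 2). As 11 is odd, 5s + 11 is odd exactly when s is even. Thus s is even.

(⇐) Conversely, suppose s is even; write s = 2j. Then 5s + 11 = 5·(2j) + 11 = 2·5j + 11, which is odd.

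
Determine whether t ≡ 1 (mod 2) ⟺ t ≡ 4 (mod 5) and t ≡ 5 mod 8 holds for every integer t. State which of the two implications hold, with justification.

Not equivalent: only (⇐) holds.

(⇒) This fails: t = 1 gives 1 ≡ 1 (mod 2) but 1 ≡ 1 (mod 5), so the conjunction on the right does not hold.

(⇐) Conversely, if t ≡ 4 (mod 5) and t ≡ 5 (mod 8), then by the Chinese remainder theorem t ≡ 29 (mod 40). Since 29 ≡ 1 (mod 2) and 2 ∣ 40, we get t ≡ 1 (mod 2).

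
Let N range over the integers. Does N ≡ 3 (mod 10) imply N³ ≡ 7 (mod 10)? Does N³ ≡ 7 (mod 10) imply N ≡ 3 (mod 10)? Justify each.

[⇒] Suppose N ≡ 3 (mod 10). Write N = 10j + 3. Then (10j + 3)³ = 1000j³ + 900j² + 270j + 27 = 10(100j³ + 90j² + 27j + 2) + 7, so N³ ≡ 7 (mod 10).

[⇐] Conversely, suppose N³ ≡ 7 (mod 10). The only residue r in {0, …, 9} with r³ ≡ 7 (mod 10) is r = 3, so N ≡ 3 (mod 10).

The biconditional holds.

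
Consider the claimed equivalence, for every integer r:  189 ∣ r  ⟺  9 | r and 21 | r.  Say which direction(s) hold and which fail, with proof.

Forward direction. If 189 ∣ r, write r = 189q. Since 189 = 21·9, r = 9·(21q), so 9 ∣ r; and since 189 = 9·21, r = 21·(9q), so 21 ∣ r.

Converse. This fails: take r = 63. Both 9 ∣ 63 and 21 ∣ 63, yet 63 is not a multiple of 189 (since 63 = 0·189 + 63), so 189 ∤ 63.

Only the forward implication holds.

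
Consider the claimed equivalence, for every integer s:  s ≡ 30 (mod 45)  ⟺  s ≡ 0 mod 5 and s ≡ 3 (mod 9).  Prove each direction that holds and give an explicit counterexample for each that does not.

Both implications hold.

(→) Suppose s ≡ 30 (mod 45); write s = 45j + 30. Since 5 ∣ 45, reducing mod 5 gives s ≡ 30 ≡ 0 (mod 5); since 9 ∣ 45, reducing mod 9 gives s ≡ 30 ≡ 3 (mod 9).

(←) Conversely, if s ≡ 0 (mod 5) and s ≡ 3 (mod 9), then by the Chinese remainder theorem s ≡ 30 (mod 45). This is exactly s ≡ 30 (mod 45).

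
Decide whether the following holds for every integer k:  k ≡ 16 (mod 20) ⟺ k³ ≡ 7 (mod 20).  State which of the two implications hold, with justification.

Forward direction. This fails: take k = 16. Then 16 ≡ 16 (mod 20), but 16³ = 4096 ≡ 16 (mod 20), not 7.

Converse. This fails: take k = 3. Then 3³ = 27 ≡ 7 (mod 20), yet 3 ≡ 3 (mod 20), not 16.

(⇒) fails and (⇐) fails.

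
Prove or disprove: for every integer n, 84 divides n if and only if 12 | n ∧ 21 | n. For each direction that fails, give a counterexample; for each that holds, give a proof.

(→) If 84 ∣ n, write n = 84q. Since 84 = 7·12, n = 12·(7q), so 12 ∣ n; and since 84 = 4·21, n = 21·(4q), so 21 ∣ n.

(←) Suppose 12 ∣ n and 21 ∣ n. Any common multiple of 12 and 21 is a multiple of their lcm; here lcm(12, 21) = 12·21/gcd(12, 21) = 252/3 = 84, so 84 ∣ n.

The biconditional holds.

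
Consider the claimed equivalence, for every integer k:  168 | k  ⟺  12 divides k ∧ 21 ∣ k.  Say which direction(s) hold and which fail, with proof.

Not equivalent: only (⇒) holds.

(→) If 168 ∣ k, write k = 168q. Since 168 = 14·12, k = 12·(14q), so 12 ∣ k; and since 168 = 8·21, k = 21·(8q), so 21 ∣ k.

(←) This fails: take k = 84. Both 12 ∣ 84 and 21 ∣ 84, yet 84 is not a multiple of 168 (since 84 = 0·168 + 84), so 168 ∤ 84.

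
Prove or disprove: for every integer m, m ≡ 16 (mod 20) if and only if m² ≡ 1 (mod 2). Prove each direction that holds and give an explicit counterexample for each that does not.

(→) This fails: take m = 16. Then 16 ≡ 16 (mod 20), but 16² = 256 ≡ 0 (mod 2), not 1.

(←) This fails: take m = 1. Then 1² = 1 ≡ 1 (mod 2), yet 1 ≡ 1 (mod 20), not 16.

Neither implication holds.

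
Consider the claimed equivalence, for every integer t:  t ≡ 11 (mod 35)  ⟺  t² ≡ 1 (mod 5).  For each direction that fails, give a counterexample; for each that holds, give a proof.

Only the forward implication holds.

(←) This fails: take t = 1. Then 1² = 1 ≡ 1 (mod 5), yet 1 ≡ 1 (mod 35), not 11.

(→) Suppose t ≡ 11 (mod 35). Then t² ≡ 11² = 121 (mod 35), and since 5 ∣ 35, also t² ≡ 1 (mod 5).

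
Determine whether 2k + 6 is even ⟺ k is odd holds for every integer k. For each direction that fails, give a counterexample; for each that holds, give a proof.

[⇐] Suppose k is odd. Since 2 is even, 2k is even for every k, so 2k + 6 has the same parity as 6, which is even. Hence 2k + 6 is even.

[⇒] This fails: take k = 2. Then 2k + 6 = 10, which is even, yet k = 2 is even, not odd.

(⇒) fails; (⇐) holds.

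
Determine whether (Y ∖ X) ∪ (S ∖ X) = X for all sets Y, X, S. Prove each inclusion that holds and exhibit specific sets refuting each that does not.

(⟹) This inclusion fails. Take Y = {1}, X = ∅, S = ∅; then 1 ∈ (Y ∖ X) ∪ (S ∖ X) but 1 ∉ X.

(⟸) This inclusion fails. Take Y = ∅, X = {1}, S = ∅; then 1 ∈ X but 1 ∉ (Y ∖ X) ∪ (S ∖ X).

Both inclusions fail.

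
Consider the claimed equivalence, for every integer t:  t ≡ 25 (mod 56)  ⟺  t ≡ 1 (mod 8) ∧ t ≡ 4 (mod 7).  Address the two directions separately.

Both directions hold.

(⟹) Suppose t ≡ 25 (mod 56); write t = 56j + 25. Since 8 ∣ 56, reducing mod 8 gives t ≡ 25 ≡ 1 (mod 8); since 7 ∣ 56, reducing mod 7 gives t ≡ 25 ≡ 4 (mod 7).

(⟸) Conversely, if t ≡ 1 (mod 8) and t ≡ 4 (mod 7), then by the Chinese remainder theorem t ≡ 25 (mod 56). This is exactly t ≡ 25 (mod 56).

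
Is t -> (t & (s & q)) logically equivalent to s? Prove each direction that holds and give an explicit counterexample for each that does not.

(⇒) fails and (⇐) fails.

(⟹) This fails. Under q = F, s = F, t = F, the left side is true but the right side is false.

(⟸) This fails. Under q = F, s = T, t = T, the left side is false but the right side is true.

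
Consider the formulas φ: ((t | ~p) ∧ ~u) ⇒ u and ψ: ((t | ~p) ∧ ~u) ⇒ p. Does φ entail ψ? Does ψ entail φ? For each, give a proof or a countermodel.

(⇒) Assume the antecedent. If p is true, ((t | ~p) ∧ ~u) ⇒ p reduces to true regardless of the other variables. If p is false, the antecedent forces (p = F, u = T, t = F) or (p = F, u = T, t = T), and ((t | ~p) ∧ ~u) ⇒ p holds there. Either way ((t | ~p) ∧ ~u) ⇒ p holds.

(⇐) This fails. Under p = T, u = F, t = T, the left side is false but the right side is true.

Not equivalent: only (⇒) holds.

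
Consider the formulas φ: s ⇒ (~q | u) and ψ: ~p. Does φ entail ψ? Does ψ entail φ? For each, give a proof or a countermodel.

Forward direction. This fails. Under u = F, s = F, p = T, q = F, the left side is true but the right side is false.

Converse. This fails. Under u = F, s = T, p = F, q = T, the left side is false but the right side is true.

Neither implication holds.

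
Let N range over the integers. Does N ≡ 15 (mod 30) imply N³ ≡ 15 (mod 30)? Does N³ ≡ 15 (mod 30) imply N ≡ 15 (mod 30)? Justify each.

Equivalent; both directions hold.

(⇒) Suppose N ≡ 15 (mod 30). Write N = 30j + 15. Then (30j + 15)³ = 27000j³ + 40500j² + 20250j + 3375 = 30(900j³ + 1350j² + 675j + 112) + 15, so N³ ≡ 15 (mod 30).

(⇐) Conversely, suppose N³ ≡ 15 (mod 30). The only residue r in {0, …, 29} with r³ ≡ 15 (mod 30) is r = 15, so N ≡ 15 (mod 30).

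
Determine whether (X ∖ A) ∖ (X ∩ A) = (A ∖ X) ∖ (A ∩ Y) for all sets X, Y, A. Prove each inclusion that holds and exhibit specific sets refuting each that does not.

Neither inclusion holds.

(⟹) This inclusion fails. Take X = {1}, Y = ∅, A = ∅; then 1 ∈ (X ∖ A) ∖ (X ∩ A) but 1 ∉ (A ∖ X) ∖ (A ∩ Y).

(⟸) This inclusion fails. Take X = ∅, Y = ∅, A = {1}; then 1 ∈ (A ∖ X) ∖ (A ∩ Y) but 1 ∉ (X ∖ A) ∖ (X ∩ A).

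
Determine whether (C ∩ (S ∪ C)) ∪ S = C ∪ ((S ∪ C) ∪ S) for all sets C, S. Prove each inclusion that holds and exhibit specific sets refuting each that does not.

Both inclusions hold; the sets are equal.

(⟹) Let x ∈ (C ∩ (S ∪ C)) ∪ S. Then either x ∈ C and x ∉ S; or x ∈ S and x ∉ C; or x ∈ C ∩ S. In each case x ∈ C ∪ ((S ∪ C) ∪ S), so (C ∩ (S ∪ C)) ∪ S ⊆ C ∪ ((S ∪ C) ∪ S).

(⟸) Let x ∈ C ∪ ((S ∪ C) ∪ S). Then either x ∈ C and x ∉ S; or x ∈ S and x ∉ C; or x ∈ C ∩ S. In each case x ∈ (C ∩ (S ∪ C)) ∪ S, so C ∪ ((S ∪ C) ∪ S) ⊆ (C ∩ (S ∪ C)) ∪ S.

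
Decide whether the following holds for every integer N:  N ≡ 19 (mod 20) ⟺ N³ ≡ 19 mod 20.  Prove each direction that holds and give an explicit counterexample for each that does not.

The biconditional holds.

(⟹) Suppose N ≡ 19 (mod 20). Write N = 20j + 19. Then (20j + 19)³ = 8000j³ + 22800j² + 21660j + 6859 = 20(400j³ + 1140j² + 1083j + 342) + 19, so N³ ≡ 19 (mod 20).

(⟸) Conversely, suppose N³ ≡ 19 (mod 20). The only residue r in {0, …, 19} with r³ ≡ 19 (mod 20) is r = 19, so N ≡ 19 (mod 20).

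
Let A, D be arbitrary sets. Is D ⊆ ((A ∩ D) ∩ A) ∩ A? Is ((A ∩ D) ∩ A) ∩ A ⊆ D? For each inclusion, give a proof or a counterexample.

Only the reverse inclusion holds.

(⊆) This inclusion fails. Take A = ∅, D = {1}; then 1 ∈ D but 1 ∉ ((A ∩ D) ∩ A) ∩ A.

(⊇) Let x ∈ ((A ∩ D) ∩ A) ∩ A. Then x ∈ A ∩ D, from which x ∈ D.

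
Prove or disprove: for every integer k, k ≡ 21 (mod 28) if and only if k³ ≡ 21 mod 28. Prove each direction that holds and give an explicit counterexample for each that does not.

Both implications hold.

(⇒) Suppose k ≡ 21 (mod 28). Write k = 28j + 21. Then (28j + 21)³ = 21952j³ + 49392j² + 37044j + 9261 = 28(784j³ + 1764j² + 1323j + 330) + 21, so k³ ≡ 21 (mod 28).

(⇐) Conversely, suppose k³ ≡ 21 (mod 28). The only residue r in {0, …, 27} with r³ ≡ 21 (mod 28) is r = 21, so k ≡ 21 (mod 28).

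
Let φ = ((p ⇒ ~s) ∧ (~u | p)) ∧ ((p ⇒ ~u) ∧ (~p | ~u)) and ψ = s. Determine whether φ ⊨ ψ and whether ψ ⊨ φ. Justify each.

Forward direction. This fails. Under s = F, u = F, p = F, the left side is true but the right side is false.

Converse. This fails. Under s = T, u = T, p = F, the left side is false but the right side is true.

Neither direction holds.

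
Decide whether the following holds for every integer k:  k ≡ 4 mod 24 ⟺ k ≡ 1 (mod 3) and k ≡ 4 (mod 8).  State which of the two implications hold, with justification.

(⟹) Suppose k ≡ 4 (mod 24); write k = 24j + 4. Since 3 ∣ 24, reducing mod 3 gives k ≡ 4 ≡ 1 (mod 3); since 8 ∣ 24, reducing mod 8 gives k ≡ 4 (mod 8).

(⟸) Conversely, if k ≡ 1 (mod 3) and k ≡ 4 (mod 8), then by the Chinese remainder theorem k ≡ 4 (mod 24). This is exactly k ≡ 4 (mod 24).

Both implications hold.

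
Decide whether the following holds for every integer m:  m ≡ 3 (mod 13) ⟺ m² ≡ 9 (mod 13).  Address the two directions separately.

(⟸) This fails: take m = 10. Then 10² = 100 ≡ 9 (mod 13), yet 10 ≡ 10 (mod 13), not 3.

(⟹) Suppose m ≡ 3 (mod 13). Write m = 13j + 3. Then (13j + 3)² = 169j² + 78j + 9 = 13(13j² + 6j) + 9, so m² ≡ 9 (mod 13).

Only the forward implication holds.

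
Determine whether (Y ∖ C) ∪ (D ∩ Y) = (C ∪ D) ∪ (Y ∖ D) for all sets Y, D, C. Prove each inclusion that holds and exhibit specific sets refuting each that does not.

The sets are not equal: only the forward inclusion holds.

(⟸) This inclusion fails. Take Y = ∅, D = {1}, C = ∅; then 1 ∈ (C ∪ D) ∪ (Y ∖ D) but 1 ∉ (Y ∖ C) ∪ (D ∩ Y).

(⟹) Let x ∈ (Y ∖ C) ∪ (D ∩ Y). Then either x ∈ Y and x ∉ D, C; or x ∈ Y ∩ D and x ∉ C; or x ∈ Y ∩ D ∩ C. In each case x ∈ (C ∪ D) ∪ (Y ∖ D), so (Y ∖ C) ∪ (D ∩ Y) ⊆ (C ∪ D) ∪ (Y ∖ D).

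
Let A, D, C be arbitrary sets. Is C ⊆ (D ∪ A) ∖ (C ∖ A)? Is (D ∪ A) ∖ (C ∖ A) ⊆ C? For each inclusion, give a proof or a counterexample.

Neither inclusion holds.

(⟹) This inclusion fails. Take A = ∅, D = ∅, C = {1}; then 1 ∈ C but 1 ∉ (D ∪ A) ∖ (C ∖ A).

(⟸) This inclusion fails. Take A = {1}, D = ∅, C = ∅; then 1 ∈ (D ∪ A) ∖ (C ∖ A) but 1 ∉ C.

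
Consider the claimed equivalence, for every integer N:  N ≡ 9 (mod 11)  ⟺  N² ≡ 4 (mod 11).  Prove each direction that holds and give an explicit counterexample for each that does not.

(→) Suppose N ≡ 9 (mod 11). Write N = 11j + 9. Then (11j + 9)² = 121j² + 198j + 81 = 11(11j² + 18j + 7) + 4, so N² ≡ 4 (mod 11).

(←) This fails: take N = 2. Then 2² = 4 ≡ 4 (mod 11), yet 2 ≡ 2 (mod 11), not 9.

Only the forward implication holds.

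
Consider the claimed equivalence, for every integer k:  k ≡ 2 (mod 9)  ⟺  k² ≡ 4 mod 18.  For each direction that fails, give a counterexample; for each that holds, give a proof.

(→) This fails: take k = 11. Then 11 ≡ 2 (mod 9), but 11² = 121 ≡ 13 (mod 18), not 4.

(←) This fails: take k = 16. Then 16² = 256 ≡ 4 (mod 18), yet 16 ≡ 7 (mod 9), not 2.

Neither direction holds.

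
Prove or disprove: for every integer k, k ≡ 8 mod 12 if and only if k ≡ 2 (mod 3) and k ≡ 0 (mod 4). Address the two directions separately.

Equivalent; both directions hold.

(⇒) Suppose k ≡ 8 (mod 12); write k = 12j + 8. Since 3 ∣ 12, reducing mod 3 gives k ≡ 8 ≡ 2 (mod 3); since 4 ∣ 12, reducing mod 4 gives k ≡ 8 ≡ 0 (mod 4).

(⇐) Conversely, if k ≡ 2 (mod 3) and k ≡ 0 (mod 4), then by the Chinese remainder theorem k ≡ 8 (mod 12). This is exactly k ≡ 8 (mod 12).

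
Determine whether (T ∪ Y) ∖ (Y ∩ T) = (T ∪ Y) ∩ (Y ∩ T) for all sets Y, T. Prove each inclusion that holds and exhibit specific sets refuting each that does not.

(⟹) This inclusion fails. Take Y = {1}, T = ∅; then 1 ∈ (T ∪ Y) ∖ (Y ∩ T) but 1 ∉ (T ∪ Y) ∩ (Y ∩ T).

(⟸) This inclusion fails. Take Y = {1}, T = {1}; then 1 ∈ (T ∪ Y) ∩ (Y ∩ T) but 1 ∉ (T ∪ Y) ∖ (Y ∩ T).

Neither inclusion holds.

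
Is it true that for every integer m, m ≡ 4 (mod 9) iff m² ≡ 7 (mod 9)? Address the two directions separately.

Not equivalent: only (⇒) holds.

(⇒) Suppose m ≡ 4 (mod 9). Write m = 9j + 4. Then (9j + 4)² = 81j² + 72j + 16 = 9(9j² + 8j + 1) + 7, so m² ≡ 7 (mod 9).

(⇐) This fails: take m = 5. Then 5² = 25 ≡ 7 (mod 9), yet 5 ≡ 5 (mod 9), not 4.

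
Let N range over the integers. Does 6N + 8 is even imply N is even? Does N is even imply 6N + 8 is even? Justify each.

Only the converse holds.

Forward direction. This fails: take N = 1. Then 6N + 8 = 14, which is even, yet N = 1 is odd, not even.

Converse. Suppose N is even. Since 6 is even, 6N is even for every N, so 6N + 8 has the same parity as 8, which is even. Hence 6N + 8 is even.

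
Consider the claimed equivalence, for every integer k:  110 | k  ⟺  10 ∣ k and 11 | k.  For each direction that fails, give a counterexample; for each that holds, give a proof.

(→) If 110 ∣ k, write k = 110q. Since 110 = 11·10, k = 10·(11q), so 10 ∣ k; and since 110 = 10·11, k = 11·(10q), so 11 ∣ k.

(←) Suppose 10 ∣ k and 11 ∣ k. Any common multiple of 10 and 11 is a multiple of their lcm; here gcd(10, 11) = 1, so lcm(10, 11) = 10·11 = 110, so 110 ∣ k.

Both directions hold; the statement is true.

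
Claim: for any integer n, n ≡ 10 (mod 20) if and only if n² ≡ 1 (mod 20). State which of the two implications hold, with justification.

Neither direction holds.

Forward direction. This fails: take n = 10. Then 10 ≡ 10 (mod 20), but 10² = 100 ≡ 0 (mod 20), not 1.

Converse. This fails: take n = 1. Then 1² = 1 ≡ 1 (mod 20), yet 1 ≡ 1 (mod 20), not 10.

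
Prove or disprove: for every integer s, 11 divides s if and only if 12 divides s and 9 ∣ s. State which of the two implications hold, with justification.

Neither implication holds.

(→) This fails: take s = 11. Certainly 11 ∣ 11, but 12 ∤ 11.

(←) This fails: take s = 36. Both 12 ∣ 36 and 9 ∣ 36, yet 36 is not a multiple of 11 (since 36 = 3·11 + 3), so 11 ∤ 36.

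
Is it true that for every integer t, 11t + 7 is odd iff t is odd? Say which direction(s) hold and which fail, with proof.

Forward direction. This fails: t = 6 gives 11t + 7 = 73, which is odd, but 6 is even, not odd.

Converse. This also fails: t = 1 is odd, but 11t + 7 = 18 is even, not odd.

Neither direction holds.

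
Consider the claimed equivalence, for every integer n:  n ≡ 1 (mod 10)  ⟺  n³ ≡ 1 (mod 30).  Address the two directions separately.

The forward direction fails; the converse holds.

Forward direction. This fails: take n = 11. Then 11 ≡ 1 (mod 10), but 11³ = 1331 ≡ 11 (mod 30), not 1.

Converse. The residues r modulo 30 with r³ ≡ 1 (mod 30) are exactly {1}, and each is ≡ 1 (mod 10).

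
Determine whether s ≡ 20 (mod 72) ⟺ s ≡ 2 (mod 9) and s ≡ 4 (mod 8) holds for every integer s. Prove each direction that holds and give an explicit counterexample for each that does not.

[⇒] Suppose s ≡ 20 (mod 72); write s = 72j + 20. Since 9 ∣ 72, reducing mod 9 gives s ≡ 20 ≡ 2 (mod 9); since 8 ∣ 72, reducing mod 8 gives s ≡ 20 ≡ 4 (mod 8).

[⇐] Conversely, if s ≡ 2 (mod 9) and s ≡ 4 (mod 8), then by the Chinese remainder theorem s ≡ 20 (mod 72). This is exactly s ≡ 20 (mod 72).

Both directions hold; the statement is true.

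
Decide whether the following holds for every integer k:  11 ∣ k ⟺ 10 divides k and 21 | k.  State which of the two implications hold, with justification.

Both directions fail.

(→) This fails: take k = 11. Certainly 11 ∣ 11, but 10 ∤ 11.

(←) This fails: take k = 210. Both 10 ∣ 210 and 21 ∣ 210, yet 210 is not a multiple of 11 (since 210 = 19·11 + 1), so 11 ∤ 210.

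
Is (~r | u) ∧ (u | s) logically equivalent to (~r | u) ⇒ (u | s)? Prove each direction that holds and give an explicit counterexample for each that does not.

(⇒) Assume the antecedent. If u is true, (~r | u) ⇒ (u | s) reduces to true regardless of the other variables. If u is false, the antecedent forces (u = F, s = T, r = F), and (~r | u) ⇒ (u | s) holds there. Either way (~r | u) ⇒ (u | s) holds.

(⇐) This fails. Under u = F, s = F, r = T, the left side is false but the right side is true.

Only the forward direction holds.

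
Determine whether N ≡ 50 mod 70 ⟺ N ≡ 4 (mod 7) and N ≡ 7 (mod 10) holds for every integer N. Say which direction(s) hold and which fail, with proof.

Forward direction. This fails: N = 50 gives 50 ≡ 50 (mod 70) but 50 ≡ 1 (mod 7), so the conjunction on the right does not hold.

Converse. This fails: N = 67 satisfies both congruences on the right (67 ≡ 4 mod 7 and 67 ≡ 7 mod 10) yet 67 ≡ 67 (mod 70), not 50.

Both directions fail.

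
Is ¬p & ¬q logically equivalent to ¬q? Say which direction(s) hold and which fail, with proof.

(⟸) This fails. Under p = T, q = F, the left side is false but the right side is true.

(⟹) Assume the antecedent. If p is true, the antecedent cannot hold. If p is false, the antecedent forces (p = F, q = F), and ¬q holds there. Either way ¬q holds.

Only the forward implication holds.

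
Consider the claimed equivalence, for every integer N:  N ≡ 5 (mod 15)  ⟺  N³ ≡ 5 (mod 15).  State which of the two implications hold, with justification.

Equivalent; both directions hold.

Forward direction. Suppose N ≡ 5 (mod 15). Write N = 15j + 5. Then (15j + 5)³ = 3375j³ + 3375j² + 1125j + 125 = 15(225j³ + 225j² + 75j + 8) + 5, so N³ ≡ 5 (mod 15).

Converse. Suppose N³ ≡ 5 (mod 15). The only residue r in {0, …, 14} with r³ ≡ 5 (mod 15) is r = 5, so N ≡ 5 (mod 15).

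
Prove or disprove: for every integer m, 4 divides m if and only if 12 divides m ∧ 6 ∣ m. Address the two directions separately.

Forward direction. This fails: take m = 4. Certainly 4 ∣ 4, but 12 ∤ 4.

Converse. Suppose 12 ∣ m and 6 ∣ m. Any common multiple of 12 and 6 is a multiple of their lcm; here lcm(12, 6) = 12·6/gcd(12, 6) = 72/6 = 12, so 12 ∣ m. Since 4 ∣ 12, it follows that 4 ∣ m.

The forward direction fails; the converse holds.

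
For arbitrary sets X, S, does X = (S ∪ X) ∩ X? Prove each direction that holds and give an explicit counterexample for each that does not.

Forward inclusion. Let x ∈ X. Then either x ∈ X and x ∉ S; or x ∈ X ∩ S. In each case x ∈ (S ∪ X) ∩ X, so X ⊆ (S ∪ X) ∩ X.

Reverse inclusion. Let x ∈ (S ∪ X) ∩ X. Then either x ∈ X and x ∉ S; or x ∈ X ∩ S. In each case x ∈ X, so (S ∪ X) ∩ X ⊆ X.

The two sets are equal.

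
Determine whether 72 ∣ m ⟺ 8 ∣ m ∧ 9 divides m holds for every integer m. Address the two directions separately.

Forward direction. If 72 ∣ m, write m = 72q. Since 72 = 9·8, m = 8·(9q), so 8 ∣ m; and since 72 = 8·9, m = 9·(8q), so 9 ∣ m.

Converse. Suppose 8 ∣ m and 9 ∣ m. Any common multiple of 8 and 9 is a multiple of their lcm; here gcd(8, 9) = 1, so lcm(8, 9) = 8·9 = 72, so 72 ∣ m.

Both implications hold.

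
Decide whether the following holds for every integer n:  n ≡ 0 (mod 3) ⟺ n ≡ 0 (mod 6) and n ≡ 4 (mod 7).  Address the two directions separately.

Only the reverse direction holds.

(⟹) This fails: n = 0 gives 0 ≡ 0 (mod 3) but 0 ≡ 0 (mod 7), so the conjunction on the right does not hold.

(⟸) Conversely, if n ≡ 0 (mod 6) and n ≡ 4 (mod 7), then by the Chinese remainder theorem n ≡ 18 (mod 42). Since 18 ≡ 0 (mod 3) and 3 ∣ 42, we get n ≡ 0 (mod 3).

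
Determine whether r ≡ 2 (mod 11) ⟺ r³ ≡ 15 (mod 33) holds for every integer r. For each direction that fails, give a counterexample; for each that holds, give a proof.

Forward direction. This fails: take r = 2. Then 2 ≡ 2 (mod 11), but 2³ = 8 ≡ 8 (mod 33), not 15.

Converse. This fails: take r = 27. Then 27³ = 19683 ≡ 15 (mod 33), yet 27 ≡ 5 (mod 11), not 2.

Neither implication holds.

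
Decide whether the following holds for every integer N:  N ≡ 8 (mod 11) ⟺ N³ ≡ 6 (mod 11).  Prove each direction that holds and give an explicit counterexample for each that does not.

Forward direction. Suppose N ≡ 8 (mod 11). Write N = 11j + 8. Then (11j + 8)³ = 1331j³ + 2904j² + 2112j + 512 = 11(121j³ + 264j² + 192j + 46) + 6, so N³ ≡ 6 (mod 11).

Converse. For the converse, argue contrapositively. If N ≢ 8 (mod 11), then N is congruent to one of 0, 1, 2, 3, 4, 5, 6, 7, 9, 10 modulo 11, and these give N³ ≡ 0, 1, 8, 5, 9, 4, 7, 2, 3, 10 respectively — never 6.

Both directions hold; the statement is true.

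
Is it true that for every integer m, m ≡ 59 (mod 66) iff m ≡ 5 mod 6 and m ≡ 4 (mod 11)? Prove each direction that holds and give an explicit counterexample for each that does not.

Converse. If m ≡ 5 (mod 6) and m ≡ 4 (mod 11), then by the Chinese remainder theorem m ≡ 59 (mod 66). This is exactly m ≡ 59 (mod 66).

Forward direction. Suppose m ≡ 59 (mod 66); write m = 66j + 59. Since 6 ∣ 66, reducing mod 6 gives m ≡ 59 ≡ 5 (mod 6); since 11 ∣ 66, reducing mod 11 gives m ≡ 59 ≡ 4 (mod 11).

Both directions hold.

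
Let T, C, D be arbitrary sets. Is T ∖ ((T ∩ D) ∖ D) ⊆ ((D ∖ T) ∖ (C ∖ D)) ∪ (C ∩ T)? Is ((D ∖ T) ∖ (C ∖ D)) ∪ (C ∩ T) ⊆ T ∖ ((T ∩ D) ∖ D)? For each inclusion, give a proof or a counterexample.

Neither inclusion holds.

(⊆) This inclusion fails. Take T = {1}, C = ∅, D = ∅; then 1 ∈ T ∖ ((T ∩ D) ∖ D) but 1 ∉ ((D ∖ T) ∖ (C ∖ D)) ∪ (C ∩ T).

(⊇) This inclusion fails. Take T = ∅, C = ∅, D = {1}; then 1 ∈ ((D ∖ T) ∖ (C ∖ D)) ∪ (C ∩ T) but 1 ∉ T ∖ ((T ∩ D) ∖ D).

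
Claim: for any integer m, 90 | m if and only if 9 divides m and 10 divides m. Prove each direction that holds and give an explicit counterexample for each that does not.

(→) If 90 ∣ m, write m = 90q. Since 90 = 10·9, m = 9·(10q), so 9 ∣ m; and since 90 = 9·10, m = 10·(9q), so 10 ∣ m.

(←) Suppose 9 ∣ m and 10 ∣ m. Any common multiple of 9 and 10 is a multiple of their lcm; here gcd(9, 10) = 1, so lcm(9, 10) = 9·10 = 90, so 90 ∣ m.

Both directions hold.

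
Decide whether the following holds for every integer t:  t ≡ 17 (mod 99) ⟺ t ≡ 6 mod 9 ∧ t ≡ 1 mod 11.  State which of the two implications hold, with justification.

Both directions fail.

(→) This fails: t = 17 gives 17 ≡ 17 (mod 99) but 17 ≡ 8 (mod 9), so the conjunction on the right does not hold.

(←) This fails: t = 78 satisfies both congruences on the right (78 ≡ 6 mod 9 and 78 ≡ 1 mod 11) yet 78 ≡ 78 (mod 99), not 17.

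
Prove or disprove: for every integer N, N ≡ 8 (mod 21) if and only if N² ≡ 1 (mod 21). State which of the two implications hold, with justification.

(⇒) Suppose N ≡ 8 (mod 21). Write N = 21j + 8. Then (21j + 8)² = 441j² + 336j + 64 = 21(21j² + 16j + 3) + 1, so N² ≡ 1 (mod 21).

(⇐) This fails: take N = 1. Then 1² = 1 ≡ 1 (mod 21), yet 1 ≡ 1 (mod 21), not 8.

Not equivalent: only (⇒) holds.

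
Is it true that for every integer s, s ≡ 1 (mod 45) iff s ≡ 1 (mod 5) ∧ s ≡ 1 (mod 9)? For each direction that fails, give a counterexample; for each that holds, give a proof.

(⇒) Suppose s ≡ 1 (mod 45); write s = 45j + 1. Since 5 ∣ 45, reducing mod 5 gives s ≡ 1 (mod 5); since 9 ∣ 45, reducing mod 9 gives s ≡ 1 (mod 9).

(⇐) Conversely, if s ≡ 1 (mod 5) and s ≡ 1 (mod 9), then by the Chinese remainder theorem s ≡ 1 (mod 45). This is exactly s ≡ 1 (mod 45).

Both directions hold.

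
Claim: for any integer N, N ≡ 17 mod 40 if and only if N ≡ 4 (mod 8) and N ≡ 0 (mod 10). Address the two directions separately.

(⇒) fails and (⇐) fails.

[⇒] This fails: N = 17 gives 17 ≡ 17 (mod 40) but 17 ≡ 1 (mod 8), so the conjunction on the right does not hold.

[⇐] This fails: N = 20 satisfies both congruences on the right (20 ≡ 4 mod 8 and 20 ≡ 0 mod 10) yet 20 ≡ 20 (mod 40), not 17.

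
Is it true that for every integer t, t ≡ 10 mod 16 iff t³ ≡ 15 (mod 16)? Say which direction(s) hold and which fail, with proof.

Neither direction holds.

[⇒] This fails: take t = 10. Then 10 ≡ 10 (mod 16), but 10³ = 1000 ≡ 8 (mod 16), not 15.

[⇐] This fails: take t = 15. Then 15³ = 3375 ≡ 15 (mod 16), yet 15 ≡ 15 (mod 16), not 10.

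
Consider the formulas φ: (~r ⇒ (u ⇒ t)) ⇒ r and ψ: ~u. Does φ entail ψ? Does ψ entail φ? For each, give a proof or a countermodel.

Neither implication holds.

(⇒) This fails. Under r = F, t = F, u = T, the left side is true but the right side is false.

(⇐) This fails. Under r = F, t = F, u = F, the left side is false but the right side is true.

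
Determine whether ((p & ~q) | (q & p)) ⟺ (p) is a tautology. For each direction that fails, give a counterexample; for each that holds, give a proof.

(⇒) Assume the antecedent. If p is true, p reduces to true regardless of the other variables. If p is false, the antecedent cannot hold. Either way p holds.

(⇐) Assume the antecedent. If p is true, (p & ~q) | (q & p) reduces to true regardless of the other variables. If p is false, the antecedent cannot hold. Either way (p & ~q) | (q & p) holds.

Both directions hold; the statement is true.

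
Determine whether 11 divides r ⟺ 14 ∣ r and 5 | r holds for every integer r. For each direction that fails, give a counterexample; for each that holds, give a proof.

[⇒] This fails: take r = 11. Certainly 11 ∣ 11, but 14 ∤ 11.

[⇐] This fails: take r = 70. Both 14 ∣ 70 and 5 ∣ 70, yet 70 is not a multiple of 11 (since 70 = 6·11 + 4), so 11 ∤ 70.

Both directions fail.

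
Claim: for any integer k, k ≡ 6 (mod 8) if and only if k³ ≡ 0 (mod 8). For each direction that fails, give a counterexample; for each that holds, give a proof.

Forward direction. Suppose k ≡ 6 (mod 8). Write k = 8j + 6. Then (8j + 6)³ = 512j³ + 1152j² + 864j + 216 = 8(64j³ + 144j² + 108j + 27) + 0, so k³ ≡ 0 (mod 8).

Converse. This fails: take k = 0. Then 0³ = 0 ≡ 0 (mod 8), yet 0 ≡ 0 (mod 8), not 6.

Not equivalent: only (⇒) holds.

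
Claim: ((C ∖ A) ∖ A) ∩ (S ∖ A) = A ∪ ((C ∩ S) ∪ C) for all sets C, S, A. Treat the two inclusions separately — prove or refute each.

(⊆) holds; (⊇) fails.

(⊇) This inclusion fails. Take C = {1}, S = ∅, A = ∅; then 1 ∈ A ∪ ((C ∩ S) ∪ C) but 1 ∉ ((C ∖ A) ∖ A) ∩ (S ∖ A).

(⊆) Let x ∈ ((C ∖ A) ∖ A) ∩ (S ∖ A). Then x ∈ C ∩ S and x ∉ A, from which x ∈ A ∪ ((C ∩ S) ∪ C).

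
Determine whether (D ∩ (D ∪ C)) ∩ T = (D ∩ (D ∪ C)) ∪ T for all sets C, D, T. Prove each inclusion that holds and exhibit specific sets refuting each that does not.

(⟹) Let x ∈ (D ∩ (D ∪ C)) ∩ T. Then either x ∈ D ∩ T and x ∉ C; or x ∈ C ∩ D ∩ T. In each case x ∈ (D ∩ (D ∪ C)) ∪ T, so (D ∩ (D ∪ C)) ∩ T ⊆ (D ∩ (D ∪ C)) ∪ T.

(⟸) This inclusion fails. Take C = ∅, D = {1}, T = ∅; then 1 ∈ (D ∩ (D ∪ C)) ∪ T but 1 ∉ (D ∩ (D ∪ C)) ∩ T.

The sets are not equal: only the forward inclusion holds.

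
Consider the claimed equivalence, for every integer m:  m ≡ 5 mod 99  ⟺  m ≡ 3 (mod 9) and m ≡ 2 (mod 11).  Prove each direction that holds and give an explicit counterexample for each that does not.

(⇒) fails and (⇐) fails.

(⟹) This fails: m = 5 gives 5 ≡ 5 (mod 99) but 5 ≡ 5 (mod 9), so the conjunction on the right does not hold.

(⟸) This fails: m = 57 satisfies both congruences on the right (57 ≡ 3 mod 9 and 57 ≡ 2 mod 11) yet 57 ≡ 57 (mod 99), not 5.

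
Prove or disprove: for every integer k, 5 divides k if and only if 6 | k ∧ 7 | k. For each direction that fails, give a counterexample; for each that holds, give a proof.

(⇒) This fails: take k = 5. Certainly 5 ∣ 5, but 6 ∤ 5.

(⇐) This fails: take k = 42. Both 6 ∣ 42 and 7 ∣ 42, yet 42 is not a multiple of 5 (since 42 = 8·5 + 2), so 5 ∤ 42.

Both directions fail.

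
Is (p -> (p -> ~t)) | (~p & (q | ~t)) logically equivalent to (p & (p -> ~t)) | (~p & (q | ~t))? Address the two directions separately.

Only the converse holds.

Forward direction. This fails. Under t = T, p = F, q = F, the left side is true but the right side is false.

Converse. Assume the antecedent. If t is true, the antecedent forces (t = T, p = F, q = T), and the consequent holds there. If t is false, the consequent reduces to true regardless of the other variables. Either way the consequent holds.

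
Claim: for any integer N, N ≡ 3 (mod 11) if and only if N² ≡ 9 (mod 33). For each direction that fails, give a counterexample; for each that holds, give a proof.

(⟹) This fails: take N = 14. Then 14 ≡ 3 (mod 11), but 14² = 196 ≡ 31 (mod 33), not 9.

(⟸) This fails: take N = 30. Then 30² = 900 ≡ 9 (mod 33), yet 30 ≡ 8 (mod 11), not 3.

Both directions fail.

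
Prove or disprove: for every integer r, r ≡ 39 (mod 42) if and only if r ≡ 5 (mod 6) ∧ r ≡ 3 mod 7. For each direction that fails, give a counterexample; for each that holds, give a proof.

(→) This fails: r = 39 gives 39 ≡ 39 (mod 42) but 39 ≡ 3 (mod 6), so the conjunction on the right does not hold.

(←) This fails: r = 17 satisfies both congruences on the right (17 ≡ 5 mod 6 and 17 ≡ 3 mod 7) yet 17 ≡ 17 (mod 42), not 39.

Both directions fail.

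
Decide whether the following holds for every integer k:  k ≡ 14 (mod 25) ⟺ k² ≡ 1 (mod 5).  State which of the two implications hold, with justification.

Not equivalent: only (⇒) holds.

Forward direction. Suppose k ≡ 14 (mod 25). Then k² ≡ 14² = 196 (mod 25), and since 5 ∣ 25, also k² ≡ 1 (mod 5).

Converse. This fails: take k = 1. Then 1² = 1 ≡ 1 (mod 5), yet 1 ≡ 1 (mod 25), not 14.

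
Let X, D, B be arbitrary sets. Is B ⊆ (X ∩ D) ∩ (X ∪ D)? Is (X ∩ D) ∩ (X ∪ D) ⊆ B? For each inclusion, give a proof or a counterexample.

(⊆) fails and (⊇) fails.

(⟹) This inclusion fails. Take X = ∅, D = ∅, B = {1}; then 1 ∈ B but 1 ∉ (X ∩ D) ∩ (X ∪ D).

(⟸) This inclusion fails. Take X = {1}, D = {1}, B = ∅; then 1 ∈ (X ∩ D) ∩ (X ∪ D) but 1 ∉ B.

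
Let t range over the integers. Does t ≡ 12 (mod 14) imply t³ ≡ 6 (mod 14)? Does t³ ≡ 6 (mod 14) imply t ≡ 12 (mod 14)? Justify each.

[⇐] This fails: take t = 6. Then 6³ = 216 ≡ 6 (mod 14), yet 6 ≡ 6 (mod 14), not 12.

[⇒] Suppose t ≡ 12 (mod 14). Write t = 14j + 12. Then (14j + 12)³ = 2744j³ + 7056j² + 6048j + 1728 = 14(196j³ + 504j² + 432j + 123) + 6, so t³ ≡ 6 (mod 14).

Not equivalent: only (⇒) holds.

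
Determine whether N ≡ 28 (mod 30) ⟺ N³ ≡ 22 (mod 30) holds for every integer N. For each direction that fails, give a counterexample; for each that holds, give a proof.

Both directions hold.

(⟸) Suppose N³ ≡ 22 (mod 30). The only residue r in {0, …, 29} with r³ ≡ 22 (mod 30) is r = 28, so N ≡ 28 (mod 30).

(⟹) Suppose N ≡ 28 (mod 30). Write N = 30j + 28. Then (30j + 28)³ = 27000j³ + 75600j² + 70560j + 21952 = 30(900j³ + 2520j² + 2352j + 731) + 22, so N³ ≡ 22 (mod 30).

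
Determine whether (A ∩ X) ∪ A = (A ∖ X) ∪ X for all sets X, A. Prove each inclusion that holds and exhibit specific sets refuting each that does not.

(⊆) holds; (⊇) fails.

(⊆) Let x ∈ (A ∩ X) ∪ A. Then either x ∈ A and x ∉ X; or x ∈ X ∩ A. In each case x ∈ (A ∖ X) ∪ X, so (A ∩ X) ∪ A ⊆ (A ∖ X) ∪ X.

(⊇) This inclusion fails. Take X = {1}, A = ∅; then 1 ∈ (A ∖ X) ∪ X but 1 ∉ (A ∩ X) ∪ A.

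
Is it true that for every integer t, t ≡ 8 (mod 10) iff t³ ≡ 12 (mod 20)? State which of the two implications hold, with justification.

Both implications hold.

(⇐) The residues r modulo 20 with r³ ≡ 12 (mod 20) are exactly {8, 18}, and each is ≡ 8 (mod 10).

(⇒) Suppose t ≡ 8 (mod 10). Working modulo 20, t ∈ {8, 18}; for each such r, r³ ≡ 12 (mod 20).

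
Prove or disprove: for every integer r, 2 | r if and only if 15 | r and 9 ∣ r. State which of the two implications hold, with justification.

Neither direction holds.

(⟹) This fails: take r = 2. Certainly 2 ∣ 2, but 15 ∤ 2.

(⟸) This fails: take r = 45. Both 15 ∣ 45 and 9 ∣ 45, yet 45 is not a multiple of 2 (since 45 = 22·2 + 1), so 2 ∤ 45.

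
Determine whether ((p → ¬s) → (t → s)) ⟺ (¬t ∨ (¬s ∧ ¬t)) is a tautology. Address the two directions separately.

(⇒) This fails. Under s = T, p = F, t = T, the left side is true but the right side is false.

(⇐) Assume the antecedent. If s is true, (p → ¬s) → (t → s) reduces to true regardless of the other variables. If s is false, the antecedent forces (s = F, p = F, t = F) or (s = F, p = T, t = F), and (p → ¬s) → (t → s) holds there. Either way (p → ¬s) → (t → s) holds.

(⇒) fails; (⇐) holds.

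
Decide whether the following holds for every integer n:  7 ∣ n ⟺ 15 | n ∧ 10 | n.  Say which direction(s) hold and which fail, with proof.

(⇒) fails and (⇐) fails.

(⟹) This fails: take n = 7. Certainly 7 ∣ 7, but 15 ∤ 7.

(⟸) This fails: take n = 30. Both 15 ∣ 30 and 10 ∣ 30, yet 30 is not a multiple of 7 (since 30 = 4·7 + 2), so 7 ∤ 30.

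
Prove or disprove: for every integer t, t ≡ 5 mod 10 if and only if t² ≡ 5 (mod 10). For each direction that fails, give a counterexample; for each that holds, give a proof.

Both implications hold.

[⇒] Suppose t ≡ 5 mod 10. Write t = 10j + 5. Then (10j + 5)² = 100j² + 100j + 25 = 10(10j² + 10j + 2) + 5, so t² ≡ 5 (mod 10).

[⇐] Conversely, suppose t² ≡ 5 (mod 10). The only residue r in {0, …, 9} with r² ≡ 5 (mod 10) is r = 5, so t ≡ 5 (mod 10).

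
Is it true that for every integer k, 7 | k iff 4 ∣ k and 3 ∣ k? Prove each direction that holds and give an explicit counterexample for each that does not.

Forward direction. This fails: take k = 7. Certainly 7 ∣ 7, but 4 ∤ 7.

Converse. This fails: take k = 12. Both 4 ∣ 12 and 3 ∣ 12, yet 12 is not a multiple of 7 (since 12 = 1·7 + 5), so 7 ∤ 12.

(⇒) fails and (⇐) fails.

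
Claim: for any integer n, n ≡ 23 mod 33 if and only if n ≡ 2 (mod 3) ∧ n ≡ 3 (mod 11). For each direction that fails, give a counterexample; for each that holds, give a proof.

(⟹) This fails: n = 23 gives 23 ≡ 23 (mod 33) but 23 ≡ 1 (mod 11), so the conjunction on the right does not hold.

(⟸) This fails: n = 14 satisfies both congruences on the right (14 ≡ 2 mod 3 and 14 ≡ 3 mod 11) yet 14 ≡ 14 (mod 33), not 23.

Neither direction holds.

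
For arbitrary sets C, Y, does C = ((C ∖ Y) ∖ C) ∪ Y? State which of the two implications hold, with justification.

(⊆) fails and (⊇) fails.

(⊆) This inclusion fails. Take C = {1}, Y = ∅; then 1 ∈ C but 1 ∉ ((C ∖ Y) ∖ C) ∪ Y.

(⊇) This inclusion fails. Take C = ∅, Y = {1}; then 1 ∈ ((C ∖ Y) ∖ C) ∪ Y but 1 ∉ C.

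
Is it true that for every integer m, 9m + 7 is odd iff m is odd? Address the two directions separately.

Neither implication holds.

(⇒) This fails: m = 2 gives 9m + 7 = 25, which is odd, but 2 is even, not odd.

(⇐) This also fails: m = 1 is odd, but 9m + 7 = 16 is even, not odd.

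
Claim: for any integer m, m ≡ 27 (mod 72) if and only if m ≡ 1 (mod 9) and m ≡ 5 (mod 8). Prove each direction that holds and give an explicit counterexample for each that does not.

[⇒] This fails: m = 27 gives 27 ≡ 27 (mod 72) but 27 ≡ 0 (mod 9), so the conjunction on the right does not hold.

[⇐] This fails: m = 37 satisfies both congruences on the right (37 ≡ 1 mod 9 and 37 ≡ 5 mod 8) yet 37 ≡ 37 (mod 72), not 27.

Both directions fail.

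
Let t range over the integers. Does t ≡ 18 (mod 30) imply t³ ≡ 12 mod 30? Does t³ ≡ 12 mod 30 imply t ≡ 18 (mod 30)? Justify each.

Forward direction. Suppose t ≡ 18 (mod 30). Write t = 30j + 18. Then (30j + 18)³ = 27000j³ + 48600j² + 29160j + 5832 = 30(900j³ + 1620j² + 972j + 194) + 12, so t³ ≡ 12 (mod 30).

Converse. Suppose t³ ≡ 12 (mod 30). The only residue r in {0, …, 29} with r³ ≡ 12 (mod 30) is r = 18, so t ≡ 18 (mod 30).

Both implications hold.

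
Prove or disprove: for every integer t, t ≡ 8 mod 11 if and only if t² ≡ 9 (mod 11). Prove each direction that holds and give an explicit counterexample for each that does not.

[⇐] This fails: take t = 3. Then 3² = 9 ≡ 9 (mod 11), yet 3 ≡ 3 (mod 11), not 8.

[⇒] Suppose t ≡ 8 mod 11. Write t = 11j + 8. Then (11j + 8)² = 121j² + 176j + 64 = 11(11j² + 16j + 5) + 9, so t² ≡ 9 (mod 11).

Not equivalent: only (⇒) holds.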